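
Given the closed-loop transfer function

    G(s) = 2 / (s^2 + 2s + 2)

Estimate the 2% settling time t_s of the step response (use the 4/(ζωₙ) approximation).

t_s ≈ 4 s

Comparing s^2 + 2s + 2 to s^2 + 2ζωₙs + ωₙ²: ωₙ = √2 ≈ 1.414 rad/s and ζ = 2/(2·√2) ≈ 0.7071.
ζωₙ = 2/2 = 1, so t_s ≈ 4/(ζωₙ) = 4/1 = 4 s.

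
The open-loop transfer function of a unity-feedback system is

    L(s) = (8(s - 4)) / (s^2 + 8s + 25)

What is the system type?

The denominator has no factor of s at the origin — no free integrator — so this is a Type 0 system.

Type 0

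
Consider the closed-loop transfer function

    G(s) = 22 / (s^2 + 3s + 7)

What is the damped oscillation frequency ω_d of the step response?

Comparing s^2 + 3s + 7 to s^2 + 2ζωₙs + ωₙ²: ωₙ = √7 ≈ 2.646 rad/s and ζ = 3/(2·√7) ≈ 0.5669.
ζωₙ = 3/2 = 1.5, so ω_d = ωₙ√(1−ζ²) = √(ωₙ² − (ζωₙ)²) = √(7 − 1.5²) = √4.75 ≈ 2.179 rad/s.

ω_d ≈ 2.179 rad/s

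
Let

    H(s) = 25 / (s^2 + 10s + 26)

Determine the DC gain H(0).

H(0) = 25/26 ≈ 0.9615

At s = 0 each factor (s + a) contributes a and each (s^2 + bs + c) contributes c.
H(0) = 25·1 / ((26)) = 25/26 = 25/26.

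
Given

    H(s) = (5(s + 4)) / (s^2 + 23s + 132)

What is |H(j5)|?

Substitute s = j5: numerator = 20 + j25, denominator = 107 + j115.
|H(j5)| = |20 + j25| / |107 + j115| = 32.016 / 157.08 ≈ 0.2038.

|H(j5)| ≈ 0.2038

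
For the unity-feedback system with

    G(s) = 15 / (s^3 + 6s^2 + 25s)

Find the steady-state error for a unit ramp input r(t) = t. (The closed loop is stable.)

G(s) has one pole at the origin.
This is a Type 1 system. Kv = lim_{s→0} s·G(s) = 15/25 = 3/5.
e_ss = 1/Kv = 1/(3/5) = 5/3 ≈ 1.667.

e_ss = 1.667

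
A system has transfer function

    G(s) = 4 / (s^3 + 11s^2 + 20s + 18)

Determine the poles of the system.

s = -1 + j, -1 - j, -9

The poles are the roots of the denominator s^3 + 11s^2 + 20s + 18 = 0.
Trying s = -9: the polynomial evaluates to 0, so (s + 9) is a factor.
Dividing out leaves s^2 + 2s + 2 = 0.
The quadratic formula then gives s = -1 ± 1j.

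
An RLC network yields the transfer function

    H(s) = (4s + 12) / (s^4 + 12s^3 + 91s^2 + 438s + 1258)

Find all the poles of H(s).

s = -1 ± 6j, -5 ± 3j

The poles are the roots of the denominator s^4 + 12s^3 + 91s^2 + 438s + 1258 = 0.
No real roots exist; factor into two real quadratics: (s^2 + 2s + 37)(s^2 + 10s + 34) = 0.
Each quadratic gives a conjugate pair via the quadratic formula.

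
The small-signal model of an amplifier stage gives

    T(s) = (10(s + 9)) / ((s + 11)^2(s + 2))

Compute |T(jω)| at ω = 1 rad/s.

|T(j1)| ≈ 0.3319

Substitute s = j1: numerator = 90 + j10, denominator = 218 + j164.
|T(j1)| = |90 + j10| / |218 + j164| = 90.554 / 272.80 ≈ 0.3319.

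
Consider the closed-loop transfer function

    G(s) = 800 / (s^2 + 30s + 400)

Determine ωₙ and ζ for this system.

ωₙ = 20 rad/s, ζ = 0.75

Compare the denominator to the standard form s^2 + 2ζωₙs + ωₙ².
ωₙ² = 400, so ωₙ = 20 rad/s.
2ζωₙ = 30, so ζ = 30/(2·20) = 0.75.
With ζ = 0.75 the response is underdamped.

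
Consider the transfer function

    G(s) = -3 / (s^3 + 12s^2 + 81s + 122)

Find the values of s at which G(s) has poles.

s = -5 ± 6j, -2

The poles are the roots of the denominator s^3 + 12s^2 + 81s + 122 = 0.
Trying s = -2: the polynomial evaluates to 0, so (s + 2) is a factor.
Dividing out leaves s^2 + 10s + 61 = 0.
The quadratic formula then gives s = -5 ± 6j.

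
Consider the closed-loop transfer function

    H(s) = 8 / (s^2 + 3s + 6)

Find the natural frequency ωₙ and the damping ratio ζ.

Compare the denominator to the standard form s^2 + 2ζωₙs + ωₙ².
ωₙ² = 6, so ωₙ = √6 ≈ 2.449 rad/s.
2ζωₙ = 3, so ζ = 3/(2·√6) ≈ 0.6124.

ωₙ ≈ 2.449 rad/s, ζ ≈ 0.6124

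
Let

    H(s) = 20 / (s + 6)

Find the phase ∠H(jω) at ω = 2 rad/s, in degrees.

At s = j2: numerator = 20, denominator = 6 + j2.
∠H = ∠num − ∠den = 0° − (18.435°) = -18.43°.

∠H(j2) ≈ -18.43°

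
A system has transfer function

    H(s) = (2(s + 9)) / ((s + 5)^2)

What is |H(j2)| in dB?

Substitute s = j2: numerator = 18 + j4, denominator = 21 + j20.
|H(j2)| = |18 + j4| / |21 + j20| = 18.439 / 29 ≈ 0.6358.
In decibels: 20·log₁₀(0.6358) ≈ -3.93 dB.

|H(j2)|_dB ≈ -3.93 dB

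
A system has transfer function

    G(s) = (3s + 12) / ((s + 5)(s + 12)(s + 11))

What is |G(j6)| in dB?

|G(j6)|_dB ≈ -35.7 dB

Substitute s = j6: numerator = 12 + j18, denominator = -348 + j1266.
|G(j6)| = |12 + j18| / |-348 + j1266| = 21.633 / 1313.0 ≈ 0.01648.
In decibels: 20·log₁₀(0.01648) ≈ -35.7 dB.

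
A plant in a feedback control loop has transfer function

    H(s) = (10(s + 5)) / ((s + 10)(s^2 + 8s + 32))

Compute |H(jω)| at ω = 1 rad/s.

|H(j1)| ≈ 0.1585

Substitute s = j1: numerator = 50 + j10, denominator = 302 + j111.
|H(j1)| = |50 + j10| / |302 + j111| = 50.990 / 321.75 ≈ 0.1585.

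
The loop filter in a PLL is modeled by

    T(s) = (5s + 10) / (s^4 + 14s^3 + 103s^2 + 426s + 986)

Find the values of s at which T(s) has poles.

s = -2 + 5j, -2 - 5j, -5 + 3j, -5 - 3j

The poles are the roots of the denominator s^4 + 14s^3 + 103s^2 + 426s + 986 = 0.
No real roots exist; factor into two real quadratics: (s^2 + 4s + 29)(s^2 + 10s + 34) = 0.
Each quadratic gives a conjugate pair via the quadratic formula.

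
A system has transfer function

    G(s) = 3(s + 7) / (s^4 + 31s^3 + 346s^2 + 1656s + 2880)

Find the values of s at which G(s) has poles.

The poles are the roots of the denominator s^4 + 31s^3 + 346s^2 + 1656s + 2880 = 0.
Trying s = -6: the polynomial evaluates to 0, so (s + 6) is a factor.
Dividing out leaves s^3 + 25s^2 + 196s + 480 = 0.
This factors further as (s + 5)(s + 12)(s + 8) = 0.

s = -6, -5, -12, -8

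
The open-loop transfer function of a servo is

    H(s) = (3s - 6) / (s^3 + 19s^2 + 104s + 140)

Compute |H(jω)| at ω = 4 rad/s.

Substitute s = j4: numerator = -6 + j12, denominator = -164 + j352.
|H(j4)| = |-6 + j12| / |-164 + j352| = 13.416 / 388.33 ≈ 0.03455.

|H(j4)| ≈ 0.03455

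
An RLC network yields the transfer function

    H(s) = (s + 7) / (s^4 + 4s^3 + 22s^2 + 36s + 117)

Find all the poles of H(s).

The poles are the roots of the denominator s^4 + 4s^3 + 22s^2 + 36s + 117 = 0.
No real roots exist; factor into two real quadratics: (s^2 + 9)(s^2 + 4s + 13) = 0.
Each quadratic gives a conjugate pair via the quadratic formula.

s = 3j, -3j, -2 + 3j, -2 - 3j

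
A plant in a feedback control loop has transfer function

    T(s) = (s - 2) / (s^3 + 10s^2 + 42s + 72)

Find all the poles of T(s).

s = -3 + 3j, -3 - 3j, -4

The poles are the roots of the denominator s^3 + 10s^2 + 42s + 72 = 0.
Trying s = -4: the polynomial evaluates to 0, so (s + 4) is a factor.
Dividing out leaves s^2 + 6s + 18 = 0.
The quadratic formula then gives s = -3 ± 3j.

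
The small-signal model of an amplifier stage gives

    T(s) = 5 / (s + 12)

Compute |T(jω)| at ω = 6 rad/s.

|T(j6)| ≈ 0.3727

Substitute s = j6: numerator = 5, denominator = 12 + j6.
|T(j6)| = |5| / |12 + j6| = 5 / 13.416 ≈ 0.3727.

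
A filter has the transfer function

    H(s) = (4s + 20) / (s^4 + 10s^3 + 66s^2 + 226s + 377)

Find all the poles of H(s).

s = -2 + 5j, -2 - 5j, -3 + 2j, -3 - 2j

The poles are the roots of the denominator s^4 + 10s^3 + 66s^2 + 226s + 377 = 0.
No real roots exist; factor into two real quadratics: (s^2 + 4s + 29)(s^2 + 6s + 13) = 0.
Each quadratic gives a conjugate pair via the quadratic formula.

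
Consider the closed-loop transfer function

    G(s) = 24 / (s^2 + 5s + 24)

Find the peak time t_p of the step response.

t_p ≈ 0.7457 s

Comparing s^2 + 5s + 24 to s^2 + 2ζωₙs + ωₙ²: ωₙ = √24 ≈ 4.899 rad/s and ζ = 5/(2·√24) ≈ 0.5103.
ζωₙ = 5/2 = 2.5, so ω_d = ωₙ√(1−ζ²) = √(ωₙ² − (ζωₙ)²) = √(24 − 2.5²) = √17.75 ≈ 4.213 rad/s.
t_p = π/ω_d = π/4.213 ≈ 0.7457 s.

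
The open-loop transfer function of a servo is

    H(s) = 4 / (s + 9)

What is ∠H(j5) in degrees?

∠H(j5) ≈ -29.05°

At s = j5: numerator = 4, denominator = 9 + j5.
∠H = ∠num − ∠den = 0° − (29.055°) = -29.05°.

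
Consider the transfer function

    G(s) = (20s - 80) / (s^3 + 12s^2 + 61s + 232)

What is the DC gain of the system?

Set s = 0: G(0) = (-80) / (232) = -10/29.

G(0) = -10/29 ≈ -0.3448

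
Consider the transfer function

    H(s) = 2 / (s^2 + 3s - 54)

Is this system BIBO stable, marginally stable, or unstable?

unstable

The denominator s^2 + 3s - 54 factors as (s - 6)(s + 9), giving poles at s = 6, -9.
Since the pole(s) at s = 6 lie in the right half-plane, the system is unstable.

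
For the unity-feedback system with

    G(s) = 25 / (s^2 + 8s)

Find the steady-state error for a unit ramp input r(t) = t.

e_ss = 0.3200

G(s) has one pole at the origin.
This is a Type 1 system. Kv = lim_{s→0} s·G(s) = 25/8.
e_ss = 1/Kv = 1/(25/8) = 8/25 ≈ 0.3200.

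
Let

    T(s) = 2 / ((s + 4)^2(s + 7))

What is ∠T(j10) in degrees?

∠T(j10) ≈ 168.6°

At s = j10: numerator = 2, denominator = -1388 - j280.
∠T = ∠num − ∠den = 0° − (-168.59°) = 168.6°.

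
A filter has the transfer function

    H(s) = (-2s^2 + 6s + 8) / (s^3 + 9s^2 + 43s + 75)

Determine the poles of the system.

s = -3 ± 4j, -3

The poles are the roots of the denominator s^3 + 9s^2 + 43s + 75 = 0.
Trying s = -3: the polynomial evaluates to 0, so (s + 3) is a factor.
Dividing out leaves s^2 + 6s + 25 = 0.
The quadratic formula then gives s = -3 ± 4j.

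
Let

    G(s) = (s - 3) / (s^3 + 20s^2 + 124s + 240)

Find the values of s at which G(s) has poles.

The poles are the roots of the denominator s^3 + 20s^2 + 124s + 240 = 0.
Trying s = -10: the polynomial evaluates to 0, so (s + 10) is a factor.
Dividing out leaves s^2 + 10s + 24 = 0.
Factoring the quadratic: (s + 4)(s + 6) = 0.

s = -10, -4, -6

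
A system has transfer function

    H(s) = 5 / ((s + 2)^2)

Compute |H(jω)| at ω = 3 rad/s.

Substitute s = j3: numerator = 5, denominator = -5 + j12.
|H(j3)| = |5| / |-5 + j12| = 5 / 13 ≈ 0.3846.

|H(j3)| ≈ 0.3846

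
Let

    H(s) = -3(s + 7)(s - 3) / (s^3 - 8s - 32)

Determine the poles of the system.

The poles are the roots of the denominator s^3 - 8s - 32 = 0.
Trying s = 4: the polynomial evaluates to 0, so (s - 4) is a factor.
Dividing out leaves s^2 + 4s + 8 = 0.
The quadratic formula then gives s = -2 ± 2j.

s = -2 + 2j, -2 - 2j, 4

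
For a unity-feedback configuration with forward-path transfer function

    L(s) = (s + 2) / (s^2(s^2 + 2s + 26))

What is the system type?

Type 2

The denominator has 2 factors of s at the origin (free integrators), so this is a Type 2 system.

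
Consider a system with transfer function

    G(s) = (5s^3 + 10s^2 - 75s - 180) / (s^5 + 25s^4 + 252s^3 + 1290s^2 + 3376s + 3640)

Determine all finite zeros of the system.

Set the numerator to zero: 5s^3 + 10s^2 - 75s - 180 = 0, i.e. 5·(s^3 + 2s^2 - 15s - 36) = 0.
Factoring: (s + 3)^2(s - 4) = 0.

s = -3, -3, 4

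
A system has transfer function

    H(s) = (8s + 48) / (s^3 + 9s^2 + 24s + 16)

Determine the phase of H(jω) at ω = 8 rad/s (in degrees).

∠H(j8) ≈ -156.6°

At s = j8: numerator = 48 + j64, denominator = -560 - j320.
∠H = ∠num − ∠den = 53.130° − (-150.26°) = 203.4°, which wraps to -156.6°.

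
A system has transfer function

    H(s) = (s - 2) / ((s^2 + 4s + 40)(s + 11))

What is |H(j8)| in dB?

Substitute s = j8: numerator = -2 + j8, denominator = -520 + j160.
|H(j8)| = |-2 + j8| / |-520 + j160| = 8.2462 / 544.06 ≈ 0.01516.
In decibels: 20·log₁₀(0.01516) ≈ -36.4 dB.

|H(j8)|_dB ≈ -36.4 dB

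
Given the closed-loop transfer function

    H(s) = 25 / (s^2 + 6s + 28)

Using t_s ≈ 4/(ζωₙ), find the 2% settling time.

Comparing s^2 + 6s + 28 to s^2 + 2ζωₙs + ωₙ²: ωₙ = √28 ≈ 5.292 rad/s and ζ = 6/(2·√28) ≈ 0.5669.
ζωₙ = 6/2 = 3, so t_s ≈ 4/(ζωₙ) = 4/3 ≈ 1.333 s.

t_s ≈ 1.333 s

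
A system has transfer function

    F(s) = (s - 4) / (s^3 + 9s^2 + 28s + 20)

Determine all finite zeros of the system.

s = 4

Set the numerator to zero: s - 4 = 0.
So s = 4.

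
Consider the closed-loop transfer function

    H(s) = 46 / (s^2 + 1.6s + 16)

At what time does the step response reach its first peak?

Comparing s^2 + 1.6s + 16 to s^2 + 2ζωₙs + ωₙ²: ωₙ = 4 rad/s and ζ = 1.6/(2·4) = 0.2.
ζωₙ = 1.6/2 = 0.8, so ω_d = ωₙ√(1−ζ²) = √(ωₙ² − (ζωₙ)²) = √(16 − 0.8²) = √15.36 ≈ 3.919 rad/s.
t_p = π/ω_d = π/3.919 ≈ 0.8016 s.

t_p ≈ 0.8016 s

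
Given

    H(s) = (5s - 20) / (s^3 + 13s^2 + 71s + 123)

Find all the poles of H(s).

The poles are the roots of the denominator s^3 + 13s^2 + 71s + 123 = 0.
Trying s = -3: the polynomial evaluates to 0, so (s + 3) is a factor.
Dividing out leaves s^2 + 10s + 41 = 0.
The quadratic formula then gives s = -5 ± 4j.

s = -5 + 4j, -5 - 4j, -3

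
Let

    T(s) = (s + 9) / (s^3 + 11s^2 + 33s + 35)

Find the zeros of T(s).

Set the numerator to zero: s + 9 = 0.
So s = -9.

s = -9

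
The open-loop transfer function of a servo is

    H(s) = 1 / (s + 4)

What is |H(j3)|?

|H(j3)| = 0.2000

Substitute s = j3: numerator = 1, denominator = 4 + j3.
|H(j3)| = |1| / |4 + j3| = 1 / 5 = 0.2000.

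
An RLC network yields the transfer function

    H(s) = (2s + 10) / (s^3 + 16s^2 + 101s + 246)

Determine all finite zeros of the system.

Set the numerator to zero: 2s + 10 = 0, i.e. 2·(s + 5) = 0.
So s = -5.

s = -5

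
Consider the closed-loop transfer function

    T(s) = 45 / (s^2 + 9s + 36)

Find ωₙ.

ωₙ = 6 rad/s

Compare the denominator to the standard form s^2 + 2ζωₙs + ωₙ².
ωₙ² = 36, so ωₙ = 6 rad/s.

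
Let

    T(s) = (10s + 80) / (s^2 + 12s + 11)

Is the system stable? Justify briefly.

The denominator s^2 + 12s + 11 factors as (s + 11)(s + 1), giving poles at s = -11, -1.
Since all poles lie strictly in the left half-plane, the system is stable.

stable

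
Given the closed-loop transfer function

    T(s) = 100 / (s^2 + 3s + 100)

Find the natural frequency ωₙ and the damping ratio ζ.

ωₙ = 10 rad/s, ζ = 0.15

Compare the denominator to the standard form s^2 + 2ζωₙs + ωₙ².
ωₙ² = 100, so ωₙ = 10 rad/s.
2ζωₙ = 3, so ζ = 3/(2·10) = 0.15.
With ζ = 0.15 the response is underdamped.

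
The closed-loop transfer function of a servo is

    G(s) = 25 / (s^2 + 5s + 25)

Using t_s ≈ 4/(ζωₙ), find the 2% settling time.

Comparing s^2 + 5s + 25 to s^2 + 2ζωₙs + ωₙ²: ωₙ = 5 rad/s and ζ = 5/(2·5) = 0.5.
ζωₙ = 5/2 = 2.5, so t_s ≈ 4/(ζωₙ) = 4/2.5 = 1.600 s.

t_s ≈ 1.600 s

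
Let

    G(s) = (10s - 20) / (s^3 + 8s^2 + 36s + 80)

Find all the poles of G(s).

s = -4, -2 ± 4j

The poles are the roots of the denominator s^3 + 8s^2 + 36s + 80 = 0.
Trying s = -4: the polynomial evaluates to 0, so (s + 4) is a factor.
Dividing out leaves s^2 + 4s + 20 = 0.
The quadratic formula then gives s = -2 ± 4j.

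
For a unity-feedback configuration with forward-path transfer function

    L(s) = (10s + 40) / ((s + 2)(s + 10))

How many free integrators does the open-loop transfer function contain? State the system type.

The denominator has no factor of s at the origin — no free integrator — so this is a Type 0 system.

Type 0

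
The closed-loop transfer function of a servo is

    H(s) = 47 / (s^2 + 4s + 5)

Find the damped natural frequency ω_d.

Comparing s^2 + 4s + 5 to s^2 + 2ζωₙs + ωₙ²: ωₙ = √5 ≈ 2.236 rad/s and ζ = 4/(2·√5) ≈ 0.8944.
ζωₙ = 4/2 = 2, so ω_d = ωₙ√(1−ζ²) = √(ωₙ² − (ζωₙ)²) = √(5 − 2²) = √1 = 1 rad/s.

ω_d = 1 rad/s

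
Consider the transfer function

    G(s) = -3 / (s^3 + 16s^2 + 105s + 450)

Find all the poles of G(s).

s = -3 + 6j, -3 - 6j, -10

The poles are the roots of the denominator s^3 + 16s^2 + 105s + 450 = 0.
Trying s = -10: the polynomial evaluates to 0, so (s + 10) is a factor.
Dividing out leaves s^2 + 6s + 45 = 0.
The quadratic formula then gives s = -3 ± 6j.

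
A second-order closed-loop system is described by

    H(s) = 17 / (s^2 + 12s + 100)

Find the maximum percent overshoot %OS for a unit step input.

Comparing s^2 + 12s + 100 to s^2 + 2ζωₙs + ωₙ²: ωₙ = 10 rad/s and ζ = 12/(2·10) = 0.6.
%OS = 100·exp(−πζ/√(1−ζ²)) = 100·exp(−π·0.6/√(1−0.6²)) ≈ 9.48%.

%OS ≈ 9.48%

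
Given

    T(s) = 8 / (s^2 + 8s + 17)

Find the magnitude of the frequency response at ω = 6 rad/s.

|T(j6)| ≈ 0.1550

Substitute s = j6: numerator = 8, denominator = -19 + j48.
|T(j6)| = |8| / |-19 + j48| = 8 / 51.624 ≈ 0.1550.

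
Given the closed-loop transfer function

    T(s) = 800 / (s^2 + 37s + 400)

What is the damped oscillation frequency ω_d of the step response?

ω_d ≈ 7.599 rad/s

Comparing s^2 + 37s + 400 to s^2 + 2ζωₙs + ωₙ²: ωₙ = 20 rad/s and ζ = 37/(2·20) = 0.925.
ζωₙ = 37/2 = 18.5, so ω_d = ωₙ√(1−ζ²) = √(ωₙ² − (ζωₙ)²) = √(400 − 18.5²) = √57.75 ≈ 7.599 rad/s.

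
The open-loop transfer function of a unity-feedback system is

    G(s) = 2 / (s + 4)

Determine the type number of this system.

Type 0

The denominator has no factor of s at the origin — no free integrator — so this is a Type 0 system.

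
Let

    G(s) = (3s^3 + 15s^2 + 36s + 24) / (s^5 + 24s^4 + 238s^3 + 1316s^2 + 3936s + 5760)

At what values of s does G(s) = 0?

s = -2 + 2j, -2 - 2j, -1

Set the numerator to zero: 3s^3 + 15s^2 + 36s + 24 = 0, i.e. 3·(s^3 + 5s^2 + 12s + 8) = 0.
Factoring: (s^2 + 4s + 8)(s + 1) = 0.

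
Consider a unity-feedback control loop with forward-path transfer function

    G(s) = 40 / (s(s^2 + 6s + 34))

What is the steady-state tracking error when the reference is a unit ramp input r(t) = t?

G(s) has one pole at the origin.
This is a Type 1 system. Kv = lim_{s→0} s·G(s) = 40/34 = 20/17.
e_ss = 1/Kv = 1/(20/17) = 17/20 ≈ 0.8500.

e_ss = 0.8500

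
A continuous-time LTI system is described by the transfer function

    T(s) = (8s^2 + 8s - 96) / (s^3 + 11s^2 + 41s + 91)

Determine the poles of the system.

s = -2 + 3j, -2 - 3j, -7

The poles are the roots of the denominator s^3 + 11s^2 + 41s + 91 = 0.
Trying s = -7: the polynomial evaluates to 0, so (s + 7) is a factor.
Dividing out leaves s^2 + 4s + 13 = 0.
The quadratic formula then gives s = -2 ± 3j.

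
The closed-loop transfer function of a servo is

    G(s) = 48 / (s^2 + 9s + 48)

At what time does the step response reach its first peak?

Comparing s^2 + 9s + 48 to s^2 + 2ζωₙs + ωₙ²: ωₙ = √48 ≈ 6.928 rad/s and ζ = 9/(2·√48) ≈ 0.6495.
ζωₙ = 9/2 = 4.5, so ω_d = ωₙ√(1−ζ²) = √(ωₙ² − (ζωₙ)²) = √(48 − 4.5²) = √27.75 ≈ 5.268 rad/s.
t_p = π/ω_d = π/5.268 ≈ 0.5964 s.

t_p ≈ 0.5964 s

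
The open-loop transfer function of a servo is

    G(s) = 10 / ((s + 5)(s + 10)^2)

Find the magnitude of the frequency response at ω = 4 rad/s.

|G(j4)| ≈ 0.01346

Substitute s = j4: numerator = 10, denominator = 100 + j736.
|G(j4)| = |10| / |100 + j736| = 10 / 742.76 ≈ 0.01346.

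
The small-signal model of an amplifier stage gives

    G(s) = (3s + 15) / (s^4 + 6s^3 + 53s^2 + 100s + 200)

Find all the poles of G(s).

The poles are the roots of the denominator s^4 + 6s^3 + 53s^2 + 100s + 200 = 0.
No real roots exist; factor into two real quadratics: (s^2 + 2s + 5)(s^2 + 4s + 40) = 0.
Each quadratic gives a conjugate pair via the quadratic formula.

s = -1 + 2j, -1 - 2j, -2 + 6j, -2 - 6j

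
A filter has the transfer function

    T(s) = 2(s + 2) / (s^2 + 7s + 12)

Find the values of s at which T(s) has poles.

s = -3, -4

The poles are the roots of the denominator s^2 + 7s + 12 = 0.
Factoring: (s + 3)(s + 4) = 0, so s = -3 and s = -4.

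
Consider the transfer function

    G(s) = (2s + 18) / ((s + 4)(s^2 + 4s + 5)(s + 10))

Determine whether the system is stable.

The poles can be read from the denominator factors: s = -4, -2 + j, -2 - j, -10.
Since all poles lie strictly in the left half-plane, the system is stable.

stable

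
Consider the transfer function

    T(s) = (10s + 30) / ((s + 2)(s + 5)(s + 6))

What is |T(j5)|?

|T(j5)| ≈ 0.1961

Substitute s = j5: numerator = 30 + j50, denominator = -265 + j135.
|T(j5)| = |30 + j50| / |-265 + j135| = 58.310 / 297.41 ≈ 0.1961.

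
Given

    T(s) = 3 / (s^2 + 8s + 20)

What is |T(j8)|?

Substitute s = j8: numerator = 3, denominator = -44 + j64.
|T(j8)| = |3| / |-44 + j64| = 3 / 77.666 ≈ 0.03863.

|T(j8)| ≈ 0.03863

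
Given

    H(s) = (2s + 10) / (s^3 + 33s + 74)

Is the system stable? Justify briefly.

The denominator s^3 + 33s + 74 factors as (s + 2)(s^2 - 2s + 37), giving poles at s = -2, 1 ± 6j.
Since the pole(s) at s = 1 + 6j, 1 - 6j lie in the right half-plane, the system is unstable.

unstable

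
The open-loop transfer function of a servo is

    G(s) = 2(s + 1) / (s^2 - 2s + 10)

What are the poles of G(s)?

The poles are the roots of the denominator s^2 - 2s + 10 = 0.
Using the quadratic formula: s = (2 ± √(-36))/2 = 1 ± 3j.

s = 1 + 3j, 1 - 3j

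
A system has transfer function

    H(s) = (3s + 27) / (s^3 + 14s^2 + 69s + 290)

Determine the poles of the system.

s = -2 ± 5j, -10

The poles are the roots of the denominator s^3 + 14s^2 + 69s + 290 = 0.
Trying s = -10: the polynomial evaluates to 0, so (s + 10) is a factor.
Dividing out leaves s^2 + 4s + 29 = 0.
The quadratic formula then gives s = -2 ± 5j.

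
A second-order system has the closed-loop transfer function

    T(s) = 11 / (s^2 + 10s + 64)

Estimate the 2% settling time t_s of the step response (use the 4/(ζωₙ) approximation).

Comparing s^2 + 10s + 64 to s^2 + 2ζωₙs + ωₙ²: ωₙ = 8 rad/s and ζ = 10/(2·8) = 0.625.
ζωₙ = 10/2 = 5, so t_s ≈ 4/(ζωₙ) = 4/5 = 0.8000 s.

t_s ≈ 0.8000 s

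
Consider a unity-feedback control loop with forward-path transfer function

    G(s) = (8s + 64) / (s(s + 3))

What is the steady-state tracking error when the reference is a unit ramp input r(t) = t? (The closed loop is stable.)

e_ss = 0.04688

G(s) has one pole at the origin.
This is a Type 1 system. Kv = lim_{s→0} s·G(s) = 64/3.
e_ss = 1/Kv = 1/(64/3) = 3/64 ≈ 0.04688.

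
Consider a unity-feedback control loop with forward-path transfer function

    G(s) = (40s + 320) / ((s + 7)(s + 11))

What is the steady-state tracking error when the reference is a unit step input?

G(s) has no poles at the origin.
This is a Type 0 system. Kp = lim_{s→0} G(s) = 320/77.
e_ss = 1/(1 + Kp) = 1/(1 + 320/77) = 77/397 ≈ 0.1940.

e_ss = 0.1940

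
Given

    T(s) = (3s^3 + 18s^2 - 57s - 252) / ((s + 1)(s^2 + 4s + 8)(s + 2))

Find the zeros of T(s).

Set the numerator to zero: 3s^3 + 18s^2 - 57s - 252 = 0, i.e. 3·(s^3 + 6s^2 - 19s - 84) = 0.
Factoring: (s - 4)(s + 7)(s + 3) = 0.

s = 4, -7, -3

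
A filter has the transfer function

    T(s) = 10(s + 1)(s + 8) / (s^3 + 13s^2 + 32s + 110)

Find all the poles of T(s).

The poles are the roots of the denominator s^3 + 13s^2 + 32s + 110 = 0.
Trying s = -11: the polynomial evaluates to 0, so (s + 11) is a factor.
Dividing out leaves s^2 + 2s + 10 = 0.
The quadratic formula then gives s = -1 ± 3j.

s = -11, -1 ± 3j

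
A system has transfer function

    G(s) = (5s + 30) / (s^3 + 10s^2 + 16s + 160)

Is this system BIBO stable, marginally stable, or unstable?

marginally stable

The denominator s^3 + 10s^2 + 16s + 160 factors as (s^2 + 16)(s + 10), giving poles at s = 4j, -4j, -10.
Since the simple pole(s) at s = ±4j lie on the jω-axis with none in the right half-plane, the system is marginally stable.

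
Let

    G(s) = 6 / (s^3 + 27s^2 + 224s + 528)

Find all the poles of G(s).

The poles are the roots of the denominator s^3 + 27s^2 + 224s + 528 = 0.
Trying s = -12: the polynomial evaluates to 0, so (s + 12) is a factor.
Dividing out leaves s^2 + 15s + 44 = 0.
Factoring the quadratic: (s + 4)(s + 11) = 0.

s = -12, -4, -11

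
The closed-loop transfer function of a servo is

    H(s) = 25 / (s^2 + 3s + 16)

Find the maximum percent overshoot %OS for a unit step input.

%OS ≈ 28.1%

Comparing s^2 + 3s + 16 to s^2 + 2ζωₙs + ωₙ²: ωₙ = 4 rad/s and ζ = 3/(2·4) = 0.375.
%OS = 100·exp(−πζ/√(1−ζ²)) = 100·exp(−π·0.375/√(1−0.375²)) ≈ 28.1%.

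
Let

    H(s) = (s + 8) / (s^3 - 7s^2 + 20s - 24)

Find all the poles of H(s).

The poles are the roots of the denominator s^3 - 7s^2 + 20s - 24 = 0.
Trying s = 3: the polynomial evaluates to 0, so (s - 3) is a factor.
Dividing out leaves s^2 - 4s + 8 = 0.
The quadratic formula then gives s = 2 ± 2j.

s = 2 ± 2j, 3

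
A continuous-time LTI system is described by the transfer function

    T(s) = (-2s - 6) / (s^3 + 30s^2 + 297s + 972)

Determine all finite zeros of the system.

Set the numerator to zero: -2s - 6 = 0, i.e. -2·(s + 3) = 0.
So s = -3.

s = -3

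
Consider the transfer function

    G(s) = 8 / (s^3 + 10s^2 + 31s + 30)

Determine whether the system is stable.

The denominator s^3 + 10s^2 + 31s + 30 factors as (s + 5)(s + 3)(s + 2), giving poles at s = -5, -3, -2.
Since all poles lie strictly in the left half-plane, the system is stable.

stable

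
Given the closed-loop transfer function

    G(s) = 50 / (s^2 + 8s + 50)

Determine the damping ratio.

Compare the denominator to the standard form s^2 + 2ζωₙs + ωₙ².
ωₙ² = 50, so ωₙ = √50 ≈ 7.071 rad/s.
2ζωₙ = 8, so ζ = 8/(2·√50) ≈ 0.5657.
With ζ = 0.5657 the response is underdamped.

ζ ≈ 0.5657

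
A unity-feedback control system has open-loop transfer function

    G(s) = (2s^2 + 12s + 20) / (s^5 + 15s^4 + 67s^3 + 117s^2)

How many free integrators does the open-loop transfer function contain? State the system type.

Factor s from the denominator: s^5 + 15s^4 + 67s^3 + 117s^2 = s^2·(s^3 + 15s^2 + 67s + 117).
There are 2 poles at the origin, so the system is Type 2.

Type 2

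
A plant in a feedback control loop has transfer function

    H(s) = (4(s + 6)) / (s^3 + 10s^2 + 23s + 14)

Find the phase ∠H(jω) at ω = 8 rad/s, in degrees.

At s = j8: numerator = 24 + j32, denominator = -626 - j328.
∠H = ∠num − ∠den = 53.130° − (-152.35°) = 205.5°, which wraps to -154.5°.

∠H(j8) ≈ -154.5°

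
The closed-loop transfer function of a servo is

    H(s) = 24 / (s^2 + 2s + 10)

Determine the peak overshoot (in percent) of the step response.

%OS ≈ 35.1%

Comparing s^2 + 2s + 10 to s^2 + 2ζωₙs + ωₙ²: ωₙ = √10 ≈ 3.162 rad/s and ζ = 2/(2·√10) ≈ 0.3162.
%OS = 100·exp(−πζ/√(1−ζ²)) = 100·exp(−π·0.3162/√(1−0.3162²)) ≈ 35.1%.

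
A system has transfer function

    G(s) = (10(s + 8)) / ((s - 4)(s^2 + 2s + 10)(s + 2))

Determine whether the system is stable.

unstable

The poles can be read from the denominator factors: s = 4, -1 + 3j, -1 - 3j, -2.
Since the pole(s) at s = 4 lie in the right half-plane, the system is unstable.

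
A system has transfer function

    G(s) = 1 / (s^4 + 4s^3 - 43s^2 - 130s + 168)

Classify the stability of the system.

unstable

The denominator s^4 + 4s^3 - 43s^2 - 130s + 168 factors as (s + 4)(s + 7)(s - 1)(s - 6), giving poles at s = -4, -7, 1, 6.
Since the pole(s) at s = 1, 6 lie in the right half-plane, the system is unstable.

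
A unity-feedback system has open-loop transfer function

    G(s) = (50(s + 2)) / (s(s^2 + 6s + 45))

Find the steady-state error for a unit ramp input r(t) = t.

e_ss = 0.4500

G(s) has one pole at the origin.
This is a Type 1 system. Kv = lim_{s→0} s·G(s) = 100/45 = 20/9.
e_ss = 1/Kv = 1/(20/9) = 9/20 ≈ 0.4500.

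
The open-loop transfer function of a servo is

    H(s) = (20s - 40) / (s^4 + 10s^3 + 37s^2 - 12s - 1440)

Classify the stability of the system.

The denominator s^4 + 10s^3 + 37s^2 - 12s - 1440 factors as (s - 4)(s^2 + 6s + 45)(s + 8), giving poles at s = 4, -3 + 6j, -3 - 6j, -8.
Since the pole(s) at s = 4 lie in the right half-plane, the system is unstable.

unstable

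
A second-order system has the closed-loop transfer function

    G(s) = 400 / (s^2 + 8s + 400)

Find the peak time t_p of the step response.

Comparing s^2 + 8s + 400 to s^2 + 2ζωₙs + ωₙ²: ωₙ = 20 rad/s and ζ = 8/(2·20) = 0.2.
ζωₙ = 8/2 = 4, so ω_d = ωₙ√(1−ζ²) = √(ωₙ² − (ζωₙ)²) = √(400 − 4²) = √384 ≈ 19.60 rad/s.
t_p = π/ω_d = π/19.60 ≈ 0.1603 s.

t_p ≈ 0.1603 s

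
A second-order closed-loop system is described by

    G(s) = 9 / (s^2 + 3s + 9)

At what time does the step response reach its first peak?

t_p ≈ 1.209 s

Comparing s^2 + 3s + 9 to s^2 + 2ζωₙs + ωₙ²: ωₙ = 3 rad/s and ζ = 3/(2·3) = 0.5.
ζωₙ = 3/2 = 1.5, so ω_d = ωₙ√(1−ζ²) = √(ωₙ² − (ζωₙ)²) = √(9 − 1.5²) = √6.75 ≈ 2.598 rad/s.
t_p = π/ω_d = π/2.598 ≈ 1.209 s.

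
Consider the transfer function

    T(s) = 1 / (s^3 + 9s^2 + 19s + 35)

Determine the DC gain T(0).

T(0) = 1/35 ≈ 0.02857

Set s = 0: T(0) = (1) / (35) = 1/35.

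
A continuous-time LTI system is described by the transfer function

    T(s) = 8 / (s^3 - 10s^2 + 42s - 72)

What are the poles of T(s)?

s = 3 + 3j, 3 - 3j, 4

The poles are the roots of the denominator s^3 - 10s^2 + 42s - 72 = 0.
Trying s = 4: the polynomial evaluates to 0, so (s - 4) is a factor.
Dividing out leaves s^2 - 6s + 18 = 0.
The quadratic formula then gives s = 3 ± 3j.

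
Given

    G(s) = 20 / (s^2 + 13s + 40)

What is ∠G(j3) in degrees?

At s = j3: numerator = 20, denominator = 31 + j39.
∠G = ∠num − ∠den = 0° − (51.520°) = -51.52°.

∠G(j3) ≈ -51.52°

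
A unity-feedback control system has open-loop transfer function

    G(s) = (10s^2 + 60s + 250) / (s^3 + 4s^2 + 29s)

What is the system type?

Factor s from the denominator: s^3 + 4s^2 + 29s = s·(s^2 + 4s + 29).
There is 1 pole at the origin, so the system is Type 1.

Type 1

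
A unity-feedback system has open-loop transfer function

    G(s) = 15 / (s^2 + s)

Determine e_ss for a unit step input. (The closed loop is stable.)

e_ss = 0

G(s) has one pole at the origin.
This is a Type 1 system; for a step input the steady-state error is zero.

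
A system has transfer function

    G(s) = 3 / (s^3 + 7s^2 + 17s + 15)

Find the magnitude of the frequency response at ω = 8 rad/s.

Substitute s = j8: numerator = 3, denominator = -433 - j376.
|G(j8)| = |3| / |-433 - j376| = 3 / 573.47 ≈ 0.005231.

|G(j8)| ≈ 0.005231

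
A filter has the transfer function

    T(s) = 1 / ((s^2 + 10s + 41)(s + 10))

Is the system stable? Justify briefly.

stable

The poles can be read from the denominator factors: s = -5 + 4j, -5 - 4j, -10.
Since all poles lie strictly in the left half-plane, the system is stable.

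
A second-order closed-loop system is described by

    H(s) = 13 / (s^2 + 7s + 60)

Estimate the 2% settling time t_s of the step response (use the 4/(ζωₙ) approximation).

t_s ≈ 1.143 s

Comparing s^2 + 7s + 60 to s^2 + 2ζωₙs + ωₙ²: ωₙ = √60 ≈ 7.746 rad/s and ζ = 7/(2·√60) ≈ 0.4518.
ζωₙ = 7/2 = 3.5, so t_s ≈ 4/(ζωₙ) = 4/3.5 ≈ 1.143 s.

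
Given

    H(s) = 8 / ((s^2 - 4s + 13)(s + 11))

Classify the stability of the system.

The poles can be read from the denominator factors: s = 2 + 3j, 2 - 3j, -11.
Since the pole(s) at s = 2 + 3j, 2 - 3j lie in the right half-plane, the system is unstable.

unstable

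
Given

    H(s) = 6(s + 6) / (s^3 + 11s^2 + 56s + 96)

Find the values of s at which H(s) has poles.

The poles are the roots of the denominator s^3 + 11s^2 + 56s + 96 = 0.
Trying s = -3: the polynomial evaluates to 0, so (s + 3) is a factor.
Dividing out leaves s^2 + 8s + 32 = 0.
The quadratic formula then gives s = -4 ± 4j.

s = -3, -4 + 4j, -4 - 4j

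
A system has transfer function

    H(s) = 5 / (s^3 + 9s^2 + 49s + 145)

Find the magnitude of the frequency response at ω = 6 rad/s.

|H(j6)| ≈ 0.02561

Substitute s = j6: numerator = 5, denominator = -179 + j78.
|H(j6)| = |5| / |-179 + j78| = 5 / 195.26 ≈ 0.02561.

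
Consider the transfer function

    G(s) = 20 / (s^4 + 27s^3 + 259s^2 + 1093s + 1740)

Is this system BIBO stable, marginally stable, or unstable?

The denominator s^4 + 27s^3 + 259s^2 + 1093s + 1740 factors as (s + 12)(s^2 + 10s + 29)(s + 5), giving poles at s = -12, -5 ± 2j, -5.
Since all poles lie strictly in the left half-plane, the system is stable.

stable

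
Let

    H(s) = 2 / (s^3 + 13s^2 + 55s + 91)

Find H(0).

Set s = 0: H(0) = (2) / (91) = 2/91.

H(0) = 2/91 ≈ 0.02198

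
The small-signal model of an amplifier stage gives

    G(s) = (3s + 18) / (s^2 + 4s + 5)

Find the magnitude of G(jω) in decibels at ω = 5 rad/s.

Substitute s = j5: numerator = 18 + j15, denominator = -20 + j20.
|G(j5)| = |18 + j15| / |-20 + j20| = 23.431 / 28.284 ≈ 0.8284.
In decibels: 20·log₁₀(0.8284) ≈ -1.64 dB.

|G(j5)|_dB ≈ -1.64 dB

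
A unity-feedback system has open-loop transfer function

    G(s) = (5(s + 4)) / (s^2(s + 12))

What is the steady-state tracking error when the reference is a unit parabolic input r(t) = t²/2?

e_ss = 0.6000

G(s) has 2 poles at the origin.
This is a Type 2 system. Ka = lim_{s→0} s^2·G(s) = 20/12 = 5/3.
e_ss = 1/Ka = 1/(5/3) = 3/5 ≈ 0.6000.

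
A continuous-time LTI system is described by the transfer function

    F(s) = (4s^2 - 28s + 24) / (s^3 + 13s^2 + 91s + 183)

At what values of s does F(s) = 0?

s = 1, 6

Set the numerator to zero: 4s^2 - 28s + 24 = 0, i.e. 4·(s^2 - 7s + 6) = 0.
Factoring: (s - 1)(s - 6) = 0.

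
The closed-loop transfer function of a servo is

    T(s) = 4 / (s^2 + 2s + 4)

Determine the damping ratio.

ζ = 0.5

Compare the denominator to the standard form s^2 + 2ζωₙs + ωₙ².
ωₙ² = 4, so ωₙ = 2 rad/s.
2ζωₙ = 2, so ζ = 2/(2·2) = 0.5.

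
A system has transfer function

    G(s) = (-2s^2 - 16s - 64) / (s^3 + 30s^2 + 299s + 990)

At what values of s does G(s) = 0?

s = -4 ± 4j

Set the numerator to zero: -2s^2 - 16s - 64 = 0, i.e. -2·(s^2 + 8s + 32) = 0.
Factoring: (s^2 + 8s + 32) = 0.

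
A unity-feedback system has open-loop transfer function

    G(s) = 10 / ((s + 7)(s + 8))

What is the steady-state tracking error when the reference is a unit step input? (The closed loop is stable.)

e_ss = 0.8485

G(s) has no poles at the origin.
This is a Type 0 system. Kp = lim_{s→0} G(s) = 10/56 = 5/28.
e_ss = 1/(1 + Kp) = 1/(1 + 5/28) = 28/33 ≈ 0.8485.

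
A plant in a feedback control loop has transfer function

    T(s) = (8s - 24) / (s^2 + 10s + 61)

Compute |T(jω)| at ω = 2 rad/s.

|T(j2)| ≈ 0.4775

Substitute s = j2: numerator = -24 + j16, denominator = 57 + j20.
|T(j2)| = |-24 + j16| / |57 + j20| = 28.844 / 60.407 ≈ 0.4775.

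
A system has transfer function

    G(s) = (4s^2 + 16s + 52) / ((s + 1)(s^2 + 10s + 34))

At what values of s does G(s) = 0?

s = -2 + 3j, -2 - 3j

Set the numerator to zero: 4s^2 + 16s + 52 = 0, i.e. 4·(s^2 + 4s + 13) = 0.
Factoring: (s^2 + 4s + 13) = 0.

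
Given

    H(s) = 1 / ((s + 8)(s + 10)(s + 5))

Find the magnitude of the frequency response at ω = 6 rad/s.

Substitute s = j6: numerator = 1, denominator = -428 + j804.
|H(j6)| = |1| / |-428 + j804| = 1 / 910.82 ≈ 0.001098.

|H(j6)| ≈ 0.001098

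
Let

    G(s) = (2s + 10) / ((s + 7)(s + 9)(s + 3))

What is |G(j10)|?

Substitute s = j10: numerator = 10 + j20, denominator = -1711 + j110.
|G(j10)| = |10 + j20| / |-1711 + j110| = 22.361 / 1714.5 ≈ 0.01304.

|G(j10)| ≈ 0.01304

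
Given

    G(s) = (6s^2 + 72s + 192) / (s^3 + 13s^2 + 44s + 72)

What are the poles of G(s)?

s = -2 + 2j, -2 - 2j, -9

The poles are the roots of the denominator s^3 + 13s^2 + 44s + 72 = 0.
Trying s = -9: the polynomial evaluates to 0, so (s + 9) is a factor.
Dividing out leaves s^2 + 4s + 8 = 0.
The quadratic formula then gives s = -2 ± 2j.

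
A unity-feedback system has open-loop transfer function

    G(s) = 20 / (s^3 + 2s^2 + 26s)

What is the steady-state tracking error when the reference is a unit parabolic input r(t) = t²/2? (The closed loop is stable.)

G(s) has one pole at the origin.
This is a Type 1 system; Ka = lim_{s→0} s^2·G(s) = 0, so the steady-state error for a parabola input is infinite.

e_ss = ∞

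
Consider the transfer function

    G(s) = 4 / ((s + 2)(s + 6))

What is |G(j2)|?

Substitute s = j2: numerator = 4, denominator = 8 + j16.
|G(j2)| = |4| / |8 + j16| = 4 / 17.889 ≈ 0.2236.

|G(j2)| ≈ 0.2236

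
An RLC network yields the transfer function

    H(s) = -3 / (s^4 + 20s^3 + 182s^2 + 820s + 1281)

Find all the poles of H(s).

The poles are the roots of the denominator s^4 + 20s^3 + 182s^2 + 820s + 1281 = 0.
Trying s = -7: the polynomial evaluates to 0, so (s + 7) is a factor.
Dividing out leaves s^3 + 13s^2 + 91s + 183 = 0.
This factors further as (s^2 + 10s + 61)(s + 3) = 0.

s = -5 + 6j, -5 - 6j, -7, -3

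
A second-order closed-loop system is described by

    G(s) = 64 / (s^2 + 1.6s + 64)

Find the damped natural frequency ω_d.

Comparing s^2 + 1.6s + 64 to s^2 + 2ζωₙs + ωₙ²: ωₙ = 8 rad/s and ζ = 1.6/(2·8) = 0.1.
ζωₙ = 1.6/2 = 0.8, so ω_d = ωₙ√(1−ζ²) = √(ωₙ² − (ζωₙ)²) = √(64 − 0.8²) = √63.36 ≈ 7.960 rad/s.

ω_d ≈ 7.960 rad/s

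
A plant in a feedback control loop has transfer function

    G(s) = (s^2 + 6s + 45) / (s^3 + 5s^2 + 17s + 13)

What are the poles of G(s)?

The poles are the roots of the denominator s^3 + 5s^2 + 17s + 13 = 0.
Trying s = -1: the polynomial evaluates to 0, so (s + 1) is a factor.
Dividing out leaves s^2 + 4s + 13 = 0.
The quadratic formula then gives s = -2 ± 3j.

s = -2 ± 3j, -1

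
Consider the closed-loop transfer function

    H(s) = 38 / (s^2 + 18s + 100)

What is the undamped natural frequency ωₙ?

ωₙ = 10 rad/s

Compare the denominator to the standard form s^2 + 2ζωₙs + ωₙ².
ωₙ² = 100, so ωₙ = 10 rad/s.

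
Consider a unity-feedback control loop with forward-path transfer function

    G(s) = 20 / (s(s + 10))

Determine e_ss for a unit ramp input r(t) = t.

e_ss = 0.5000

G(s) has one pole at the origin.
This is a Type 1 system. Kv = lim_{s→0} s·G(s) = 20/10 = 2.
e_ss = 1/Kv = 1/(2) = 1/2 ≈ 0.5000.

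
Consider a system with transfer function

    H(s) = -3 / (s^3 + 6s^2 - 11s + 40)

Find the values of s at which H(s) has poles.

The poles are the roots of the denominator s^3 + 6s^2 - 11s + 40 = 0.
Trying s = -8: the polynomial evaluates to 0, so (s + 8) is a factor.
Dividing out leaves s^2 - 2s + 5 = 0.
The quadratic formula then gives s = 1 ± 2j.

s = 1 ± 2j, -8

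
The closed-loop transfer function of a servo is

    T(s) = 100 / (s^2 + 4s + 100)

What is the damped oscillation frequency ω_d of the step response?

Comparing s^2 + 4s + 100 to s^2 + 2ζωₙs + ωₙ²: ωₙ = 10 rad/s and ζ = 4/(2·10) = 0.2.
ζωₙ = 4/2 = 2, so ω_d = ωₙ√(1−ζ²) = √(ωₙ² − (ζωₙ)²) = √(100 − 2²) = √96 ≈ 9.798 rad/s.

ω_d ≈ 9.798 rad/s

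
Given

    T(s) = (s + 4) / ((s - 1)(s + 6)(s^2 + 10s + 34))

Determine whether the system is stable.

The poles can be read from the denominator factors: s = 1, -6, -5 ± 3j.
Since the pole(s) at s = 1 lie in the right half-plane, the system is unstable.

unstable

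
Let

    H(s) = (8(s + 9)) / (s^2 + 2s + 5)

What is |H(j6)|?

Substitute s = j6: numerator = 72 + j48, denominator = -31 + j12.
|H(j6)| = |72 + j48| / |-31 + j12| = 86.533 / 33.242 ≈ 2.603.

|H(j6)| ≈ 2.603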